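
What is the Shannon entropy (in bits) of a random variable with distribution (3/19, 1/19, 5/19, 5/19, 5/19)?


H = -sum(p_i * log2(p_i)). Terms: -(3/19)*log2(3/19) = 0.420468; -(1/19)*log2(1/19) = 0.223575; -(5/19)*log2(5/19) = 0.506842; -(5/19)*log2(5/19) = 0.506842; -(5/19)*log2(5/19) = 0.506842. H = 0.420468 + 0.223575 + 0.506842 + 0.506842 + 0.506842 = 2.1646

2.1646 bits


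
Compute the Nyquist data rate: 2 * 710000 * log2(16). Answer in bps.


Rate = 2 * B * log2(M) = 2 * 710000 * 4.0 = 5680000.0

5680000.0 bps


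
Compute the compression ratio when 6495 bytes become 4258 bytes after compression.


Ratio = original / compressed = 6495 / 4258 = 1.5254

1.5254


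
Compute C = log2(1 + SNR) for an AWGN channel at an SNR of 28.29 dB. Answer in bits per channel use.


SNR_linear = 10^(28.29/10) = 674.528; C = log2(1 + SNR_linear) = log2(1 + 674.528) = 9.3999

9.3999 bits/channel use


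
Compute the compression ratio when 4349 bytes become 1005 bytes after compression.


Ratio = original / compressed = 4349 / 1005 = 4.3274

4.3274


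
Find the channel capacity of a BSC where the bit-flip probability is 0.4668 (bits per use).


H(p) = -p*log2(p) - (1-p)*log2(1-p) = -0.4668*log2(0.4668) - 0.5332*log2(0.5332) = 0.513071 + 0.483746 = 0.9968. C = 1 - H(p) = 1 - 0.9968 = 0.0032

0.0032 bits


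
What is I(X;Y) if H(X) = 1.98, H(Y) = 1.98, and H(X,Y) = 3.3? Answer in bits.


I(X;Y) = H(X) + H(Y) - H(X,Y) = 1.98 + 1.98 - 3.3 = 0.66

0.66 bits


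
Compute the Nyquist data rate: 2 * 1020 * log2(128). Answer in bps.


Rate = 2 * B * log2(M) = 2 * 1020 * 7.0 = 14280.0

14280.0 bps


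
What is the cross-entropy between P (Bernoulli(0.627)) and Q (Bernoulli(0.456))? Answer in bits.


H(P,Q) = -p*log2(q) - (1-p)*log2(1-q). -0.627*log2(0.456) = 0.710325; -0.373*log2(0.544) = 0.327614. H(P,Q) = 0.710325 + 0.327614 = 1.0379

1.0379 bits


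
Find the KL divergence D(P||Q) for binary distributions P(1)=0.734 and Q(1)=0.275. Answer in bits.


KL = p*log2(p/q) + (1-p)*log2((1-p)/(1-q)) = 0.734*log2(0.734/0.275) + 0.266*log2(0.266/0.725) = 0.6548

0.6548 bits


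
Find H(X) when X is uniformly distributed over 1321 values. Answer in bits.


H = log2(n) = log2(1321) = 10.3674

10.3674 bits


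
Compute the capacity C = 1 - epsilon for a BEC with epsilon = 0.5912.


C = 1 - epsilon = 1 - 0.5912 = 0.4088

0.4088 bits


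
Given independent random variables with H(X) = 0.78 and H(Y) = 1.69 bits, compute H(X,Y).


For independent variables, H(X,Y) = H(X) + H(Y) = 0.78 + 1.69 = 2.47

2.47 bits


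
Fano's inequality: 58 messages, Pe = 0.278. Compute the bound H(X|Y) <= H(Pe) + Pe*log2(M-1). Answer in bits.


H(Pe) = -Pe*log2(Pe) - (1-Pe)*log2(1-Pe) = -0.278*log2(0.278) - 0.722*log2(0.722) = 0.513422 + 0.339289 = 0.8527. Pe*log2(M-1) = 0.278*log2(57) = 1.621543. Bound = H(Pe) + Pe*log2(M-1) = 0.513422 + 0.339289 + 1.621543 = 2.4743

2.4743 bits


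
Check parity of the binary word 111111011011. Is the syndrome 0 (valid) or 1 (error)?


Syndrome = XOR of all bits = 1 XOR 1 XOR 1 XOR 1 XOR 1 XOR 1 XOR 0 XOR 1 XOR 1 XOR 0 XOR 1 XOR 1 = 0

0


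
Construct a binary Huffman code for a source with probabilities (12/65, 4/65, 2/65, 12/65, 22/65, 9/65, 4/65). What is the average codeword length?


Huffman construction (repeatedly merge the two least-probable nodes; each merge adds 1 bit to every symbol beneath it): 2/65 + 4/65 = 6/65; 4/65 + 6/65 = 2/13; 9/65 + 2/13 = 19/65; 12/65 + 12/65 = 24/65; 19/65 + 22/65 = 41/65; 24/65 + 41/65 = 1. Resulting codeword lengths (in the order the probabilities were given): (2, 5, 5, 2, 2, 3, 4). L_avg = sum(p_i * l_i) = 12/65*2 + 4/65*5 + 2/65*5 + 12/65*2 + 22/65*2 + 9/65*3 + 4/65*4 = 33/13 = 2.5385

2.5385 bits


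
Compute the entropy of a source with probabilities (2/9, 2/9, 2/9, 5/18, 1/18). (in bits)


H = -sum(p_i * log2(p_i)). Terms: -(2/9)*log2(2/9) = 0.482206; -(2/9)*log2(2/9) = 0.482206; -(2/9)*log2(2/9) = 0.482206; -(5/18)*log2(5/18) = 0.513332; -(1/18)*log2(1/18) = 0.231663. H = 0.482206 + 0.482206 + 0.482206 + 0.513332 + 0.231663 = 2.1916

2.1916 bits


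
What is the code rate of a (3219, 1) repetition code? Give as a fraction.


Rate = k/n = 1/3219

1/3219


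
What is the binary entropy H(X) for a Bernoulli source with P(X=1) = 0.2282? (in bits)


H = -p*log2(p) - (1-p)*log2(1-p). -0.2282*log2(0.2282) = 0.486438; -0.7718*log2(0.7718) = 0.288422. H = 0.486438 + 0.288422 = 0.7749

0.7749 bits


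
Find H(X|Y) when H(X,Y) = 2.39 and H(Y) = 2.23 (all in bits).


H(X|Y) = H(X,Y) - H(Y) = 2.39 - 2.23 = 0.16

0.16 bits


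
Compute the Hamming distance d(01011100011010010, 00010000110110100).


Count differing positions: . ^ . . ^ ^ . . ^ . ^ ^ . . ^ ^ . = 8 differences

8


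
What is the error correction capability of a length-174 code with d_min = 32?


Correction capability = floor((d-1)/2) = floor((32-1)/2) = 15

15 errors


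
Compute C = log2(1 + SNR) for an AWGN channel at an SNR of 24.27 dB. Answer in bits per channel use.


SNR_linear = 10^(24.27/10) = 267.3006; C = log2(1 + SNR_linear) = log2(1 + 267.3006) = 8.0677

8.0677 bits/channel use


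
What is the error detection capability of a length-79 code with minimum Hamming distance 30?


Detection capability = d_min - 1 = 30 - 1 = 29

29 errors


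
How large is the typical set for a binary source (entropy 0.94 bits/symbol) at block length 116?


log2|A_typical| = nH = 116 * 0.94 = 109.04, so |A_typical| ~ 2^109.04 = 6.673e+32

6.673e+32


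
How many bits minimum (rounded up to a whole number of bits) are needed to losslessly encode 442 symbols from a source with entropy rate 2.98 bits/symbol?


Minimum bits >= n * H = 442 * 2.98 = 1317.16, rounded up to a whole number of bits = 1318

1318 bits


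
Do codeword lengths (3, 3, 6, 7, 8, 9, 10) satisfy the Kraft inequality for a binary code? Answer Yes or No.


Kraft sum = sum(2^(-l_i)) = 0.2803, need <= 1. Result: satisfied (a binary prefix-free code with these lengths exists)

Yes


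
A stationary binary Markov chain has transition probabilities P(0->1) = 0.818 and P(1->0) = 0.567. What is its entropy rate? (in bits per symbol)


Stationary distribution: pi_0 = p10/(p01+p10) = 0.4094, pi_1 = 0.5906. Entropy rate H' = pi_0*H(p01) + pi_1*H(p10) = 0.4094*0.6844 + 0.5906*0.987 = 0.8631

0.8631 bits/symbol


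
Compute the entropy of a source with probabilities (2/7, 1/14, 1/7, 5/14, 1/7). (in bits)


H = -sum(p_i * log2(p_i)). Terms: -(2/7)*log2(2/7) = 0.516387; -(1/14)*log2(1/14) = 0.271954; -(1/7)*log2(1/7) = 0.401051; -(5/14)*log2(5/14) = 0.530510; -(1/7)*log2(1/7) = 0.401051. H = 0.516387 + 0.271954 + 0.401051 + 0.530510 + 0.401051 = 2.121

2.121 bits


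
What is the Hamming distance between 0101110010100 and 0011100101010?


Count differing positions: . ^ ^ . . ^ . ^ ^ ^ ^ ^ . = 8 differences

8


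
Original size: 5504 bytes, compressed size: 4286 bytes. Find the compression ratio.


Ratio = original / compressed = 5504 / 4286 = 1.2842

1.2842


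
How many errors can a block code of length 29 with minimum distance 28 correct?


Correction capability = floor((d-1)/2) = floor((28-1)/2) = 13

13 errors


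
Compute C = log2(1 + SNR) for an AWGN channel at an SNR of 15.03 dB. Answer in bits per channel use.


SNR_linear = 10^(15.03/10) = 31.842; C = log2(1 + SNR_linear) = log2(1 + 31.842) = 5.0375

5.0375 bits/channel use


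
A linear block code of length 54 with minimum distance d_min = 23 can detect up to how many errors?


Detection capability = d_min - 1 = 23 - 1 = 22

22 errors


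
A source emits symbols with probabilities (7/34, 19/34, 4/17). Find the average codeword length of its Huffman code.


Huffman construction (repeatedly merge the two least-probable nodes; each merge adds 1 bit to every symbol beneath it): 7/34 + 4/17 = 15/34; 15/34 + 19/34 = 1. Resulting codeword lengths (in the order the probabilities were given): (2, 1, 2). L_avg = sum(p_i * l_i) = 7/34*2 + 19/34*1 + 4/17*2 = 49/34 = 1.4412

1.4412 bits


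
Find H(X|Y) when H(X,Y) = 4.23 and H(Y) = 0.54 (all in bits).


H(X|Y) = H(X,Y) - H(Y) = 4.23 - 0.54 = 3.69

3.69 bits


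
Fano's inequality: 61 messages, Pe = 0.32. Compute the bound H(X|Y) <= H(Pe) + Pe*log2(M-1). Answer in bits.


H(Pe) = -Pe*log2(Pe) - (1-Pe)*log2(1-Pe) = -0.32*log2(0.32) - 0.68*log2(0.68) = 0.526034 + 0.378347 = 0.9044. Pe*log2(M-1) = 0.32*log2(60) = 1.890205. Bound = H(Pe) + Pe*log2(M-1) = 0.526034 + 0.378347 + 1.890205 = 2.7946

2.7946 bits


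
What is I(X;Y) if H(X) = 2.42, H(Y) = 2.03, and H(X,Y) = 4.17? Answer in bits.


I(X;Y) = H(X) + H(Y) - H(X,Y) = 2.42 + 2.03 - 4.17 = 0.28

0.28 bits


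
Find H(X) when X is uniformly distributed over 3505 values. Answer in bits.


H = log2(n) = log2(3505) = 11.7752

11.7752 bits


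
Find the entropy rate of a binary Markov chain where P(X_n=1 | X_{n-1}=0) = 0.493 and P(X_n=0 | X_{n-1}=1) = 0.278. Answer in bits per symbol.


Stationary distribution: pi_0 = p10/(p01+p10) = 0.3606, pi_1 = 0.6394. Entropy rate H' = pi_0*H(p01) + pi_1*H(p10) = 0.3606*0.9999 + 0.6394*0.8527 = 0.9058

0.9058 bits/symbol


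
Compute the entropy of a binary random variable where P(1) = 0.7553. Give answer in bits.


H = -p*log2(p) - (1-p)*log2(1-p). -0.7553*log2(0.7553) = 0.305805; -0.2447*log2(0.2447) = 0.496965. H = 0.305805 + 0.496965 = 0.8028

0.8028 bits


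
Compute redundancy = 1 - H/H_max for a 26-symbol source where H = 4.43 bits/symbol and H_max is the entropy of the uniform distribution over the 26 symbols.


H_max = log2(K) = log2(26) = 4.7004 bits/symbol. Redundancy = 1 - H/H_max = 1 - 4.43/4.7004 = 1 - 0.9425 = 0.0575

0.0575


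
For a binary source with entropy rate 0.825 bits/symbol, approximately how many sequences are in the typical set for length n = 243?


log2|A_typical| = nH = 243 * 0.825 = 200.475, so |A_typical| ~ 2^200.475 = 2.234e+60

2.234e+60


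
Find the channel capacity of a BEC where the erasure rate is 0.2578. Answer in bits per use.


C = 1 - epsilon = 1 - 0.2578 = 0.7422

0.7422 bits


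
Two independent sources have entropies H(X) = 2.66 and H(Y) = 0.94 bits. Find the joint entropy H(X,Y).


For independent variables, H(X,Y) = H(X) + H(Y) = 2.66 + 0.94 = 3.6

3.6 bits


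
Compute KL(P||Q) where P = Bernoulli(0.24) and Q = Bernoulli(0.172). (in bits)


KL = p*log2(p/q) + (1-p)*log2((1-p)/(1-q)) = 0.24*log2(0.24/0.172) + 0.76*log2(0.76/0.828) = 0.0214

0.0214 bits


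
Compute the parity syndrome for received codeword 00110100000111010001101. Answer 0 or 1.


Syndrome = XOR of all bits = 0 XOR 0 XOR 1 XOR 1 XOR 0 XOR 1 XOR 0 XOR 0 XOR 0 XOR 0 XOR 0 XOR 1 XOR 1 XOR 1 XOR 0 XOR 1 XOR 0 XOR 0 XOR 0 XOR 1 XOR 1 XOR 0 XOR 1 = 0

0


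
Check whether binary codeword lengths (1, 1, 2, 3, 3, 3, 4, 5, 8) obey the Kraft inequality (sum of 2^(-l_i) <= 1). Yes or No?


Kraft sum = sum(2^(-l_i)) = 1.7227, need <= 1. Result: violated (a binary prefix-free code with these lengths cannot exist)

No


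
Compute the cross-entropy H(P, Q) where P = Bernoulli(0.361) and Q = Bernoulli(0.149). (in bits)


H(P,Q) = -p*log2(q) - (1-p)*log2(1-q). -0.361*log2(0.149) = 0.991528; -0.639*log2(0.851) = 0.148739. H(P,Q) = 0.991528 + 0.148739 = 1.1403

1.1403 bits


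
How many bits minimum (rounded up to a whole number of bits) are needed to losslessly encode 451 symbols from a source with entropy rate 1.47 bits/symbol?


Minimum bits >= n * H = 451 * 1.47 = 662.97, rounded up to a whole number of bits = 663

663 bits


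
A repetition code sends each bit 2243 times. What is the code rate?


Rate = k/n = 1/2243

1/2243


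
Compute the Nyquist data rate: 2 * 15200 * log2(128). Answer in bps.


Rate = 2 * B * log2(M) = 2 * 15200 * 7.0 = 212800.0

212800.0 bps


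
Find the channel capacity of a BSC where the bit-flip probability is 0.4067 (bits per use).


H(p) = -p*log2(p) - (1-p)*log2(1-p) = -0.4067*log2(0.4067) - 0.5933*log2(0.5933) = 0.527882 + 0.446854 = 0.9747. C = 1 - H(p) = 1 - 0.9747 = 0.0253

0.0253 bits


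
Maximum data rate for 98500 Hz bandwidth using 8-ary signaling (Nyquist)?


Rate = 2 * B * log2(M) = 2 * 98500 * 3.0 = 591000.0

591000.0 bps


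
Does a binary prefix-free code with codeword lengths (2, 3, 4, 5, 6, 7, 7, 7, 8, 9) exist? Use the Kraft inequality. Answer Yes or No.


Kraft sum = sum(2^(-l_i)) = 0.5137, need <= 1. Result: satisfied (a binary prefix-free code with these lengths exists)

Yes


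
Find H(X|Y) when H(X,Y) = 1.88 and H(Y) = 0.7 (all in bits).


H(X|Y) = H(X,Y) - H(Y) = 1.88 - 0.7 = 1.18

1.18 bits


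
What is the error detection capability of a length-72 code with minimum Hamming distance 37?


Detection capability = d_min - 1 = 37 - 1 = 36

36 errors


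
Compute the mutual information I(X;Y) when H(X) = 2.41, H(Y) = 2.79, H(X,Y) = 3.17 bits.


I(X;Y) = H(X) + H(Y) - H(X,Y) = 2.41 + 2.79 - 3.17 = 2.03

2.03 bits


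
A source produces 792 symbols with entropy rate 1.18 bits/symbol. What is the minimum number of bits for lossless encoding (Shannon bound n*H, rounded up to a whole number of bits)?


Minimum bits >= n * H = 792 * 1.18 = 934.56, rounded up to a whole number of bits = 935

935 bits


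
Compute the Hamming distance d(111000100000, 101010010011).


Count differing positions: . ^ . . ^ . ^ ^ . . ^ ^ = 6 differences

6


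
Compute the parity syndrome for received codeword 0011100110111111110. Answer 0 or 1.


Syndrome = XOR of all bits = 0 XOR 0 XOR 1 XOR 1 XOR 1 XOR 0 XOR 0 XOR 1 XOR 1 XOR 0 XOR 1 XOR 1 XOR 1 XOR 1 XOR 1 XOR 1 XOR 1 XOR 1 XOR 0 = 1

1


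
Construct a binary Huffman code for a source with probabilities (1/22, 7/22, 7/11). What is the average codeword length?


Huffman construction (repeatedly merge the two least-probable nodes; each merge adds 1 bit to every symbol beneath it): 1/22 + 7/22 = 4/11; 4/11 + 7/11 = 1. Resulting codeword lengths (in the order the probabilities were given): (2, 2, 1). L_avg = sum(p_i * l_i) = 1/22*2 + 7/22*2 + 7/11*1 = 15/11 = 1.3636

1.3636 bits


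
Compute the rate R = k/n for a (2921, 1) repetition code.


Rate = k/n = 1/2921

1/2921


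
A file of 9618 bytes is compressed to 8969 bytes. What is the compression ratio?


Ratio = original / compressed = 9618 / 8969 = 1.0724

1.0724


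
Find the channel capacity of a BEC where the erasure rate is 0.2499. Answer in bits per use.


C = 1 - epsilon = 1 - 0.2499 = 0.7501

0.7501 bits


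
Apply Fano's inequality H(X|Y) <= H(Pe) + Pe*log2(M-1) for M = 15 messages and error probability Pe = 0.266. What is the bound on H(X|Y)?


H(Pe) = -Pe*log2(Pe) - (1-Pe)*log2(1-Pe) = -0.266*log2(0.266) - 0.734*log2(0.734) = 0.508193 + 0.327473 = 0.8357. Pe*log2(M-1) = 0.266*log2(14) = 1.012756. Bound = H(Pe) + Pe*log2(M-1) = 0.508193 + 0.327473 + 1.012756 = 1.8484

1.8484 bits


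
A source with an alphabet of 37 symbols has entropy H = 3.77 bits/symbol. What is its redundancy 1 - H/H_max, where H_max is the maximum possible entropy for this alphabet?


H_max = log2(K) = log2(37) = 5.2095 bits/symbol. Redundancy = 1 - H/H_max = 1 - 3.77/5.2095 = 1 - 0.7237 = 0.2763

0.2763


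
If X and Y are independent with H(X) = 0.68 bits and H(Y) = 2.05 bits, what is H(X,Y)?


For independent variables, H(X,Y) = H(X) + H(Y) = 0.68 + 2.05 = 2.73

2.73 bits


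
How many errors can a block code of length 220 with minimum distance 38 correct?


Correction capability = floor((d-1)/2) = floor((38-1)/2) = 18

18 errors


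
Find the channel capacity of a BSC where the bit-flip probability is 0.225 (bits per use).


H(p) = -p*log2(p) - (1-p)*log2(1-p) = -0.225*log2(0.225) - 0.775*log2(0.775) = 0.484201 + 0.284992 = 0.7692. C = 1 - H(p) = 1 - 0.7692 = 0.2308

0.2308 bits


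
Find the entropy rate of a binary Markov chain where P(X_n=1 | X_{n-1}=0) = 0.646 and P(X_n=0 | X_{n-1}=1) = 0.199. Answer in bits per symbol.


Stationary distribution: pi_0 = p10/(p01+p10) = 0.2355, pi_1 = 0.7645. Entropy rate H' = pi_0*H(p01) + pi_1*H(p10) = 0.2355*0.9376 + 0.7645*0.7199 = 0.7712

0.7712 bits/symbol


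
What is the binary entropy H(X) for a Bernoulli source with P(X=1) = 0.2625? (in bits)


H = -p*log2(p) - (1-p)*log2(1-p). -0.2625*log2(0.2625) = 0.506523; -0.7375*log2(0.7375) = 0.323973. H = 0.506523 + 0.323973 = 0.8305

0.8305 bits


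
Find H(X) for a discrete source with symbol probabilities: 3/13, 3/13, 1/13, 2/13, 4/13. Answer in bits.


H = -sum(p_i * log2(p_i)). Terms: -(3/13)*log2(3/13) = 0.488187; -(3/13)*log2(3/13) = 0.488187; -(1/13)*log2(1/13) = 0.284649; -(2/13)*log2(2/13) = 0.415452; -(4/13)*log2(4/13) = 0.523212. H = 0.488187 + 0.488187 + 0.284649 + 0.415452 + 0.523212 = 2.1997

2.1997 bits


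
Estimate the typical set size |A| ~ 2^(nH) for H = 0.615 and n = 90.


log2|A_typical| = nH = 90 * 0.615 = 55.35, so |A_typical| ~ 2^55.35 = 4.592e+16

4.592e+16


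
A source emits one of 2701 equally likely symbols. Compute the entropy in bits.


H = log2(n) = log2(2701) = 11.3993

11.3993 bits


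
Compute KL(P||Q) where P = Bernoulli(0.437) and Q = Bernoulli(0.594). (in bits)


KL = p*log2(p/q) + (1-p)*log2((1-p)/(1-q)) = 0.437*log2(0.437/0.594) + 0.563*log2(0.563/0.406) = 0.072

0.072 bits


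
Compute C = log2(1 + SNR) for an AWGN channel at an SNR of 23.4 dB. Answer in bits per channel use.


SNR_linear = 10^(23.4/10) = 218.7762; C = log2(1 + SNR_linear) = log2(1 + 218.7762) = 7.7799

7.7799 bits/channel use


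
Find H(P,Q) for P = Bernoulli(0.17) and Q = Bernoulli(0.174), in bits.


H(P,Q) = -p*log2(q) - (1-p)*log2(1-q). -0.17*log2(0.174) = 0.428883; -0.83*log2(0.826) = 0.228903. H(P,Q) = 0.428883 + 0.228903 = 0.6578

0.6578 bits


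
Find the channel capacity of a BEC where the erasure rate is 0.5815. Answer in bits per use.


C = 1 - epsilon = 1 - 0.5815 = 0.4185

0.4185 bits


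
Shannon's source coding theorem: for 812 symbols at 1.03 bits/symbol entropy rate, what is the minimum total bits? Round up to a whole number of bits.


Minimum bits >= n * H = 812 * 1.03 = 836.36, rounded up to a whole number of bits = 837

837 bits


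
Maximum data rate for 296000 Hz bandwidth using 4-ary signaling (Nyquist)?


Rate = 2 * B * log2(M) = 2 * 296000 * 2.0 = 1184000.0

1184000.0 bps


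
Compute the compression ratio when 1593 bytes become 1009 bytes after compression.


Ratio = original / compressed = 1593 / 1009 = 1.5788

1.5788


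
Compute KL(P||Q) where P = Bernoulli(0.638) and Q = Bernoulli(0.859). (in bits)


KL = p*log2(p/q) + (1-p)*log2((1-p)/(1-q)) = 0.638*log2(0.638/0.859) + 0.362*log2(0.362/0.141) = 0.2187

0.2187 bits


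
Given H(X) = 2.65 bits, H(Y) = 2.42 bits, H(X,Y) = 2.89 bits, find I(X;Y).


I(X;Y) = H(X) + H(Y) - H(X,Y) = 2.65 + 2.42 - 2.89 = 2.18

2.18 bits


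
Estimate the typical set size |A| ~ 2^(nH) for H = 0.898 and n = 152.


log2|A_typical| = nH = 152 * 0.898 = 136.496, so |A_typical| ~ 2^136.496 = 1.229e+41

1.229e+41


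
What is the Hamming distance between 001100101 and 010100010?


Count differing positions: . ^ ^ . . . ^ ^ ^ = 5 differences

5


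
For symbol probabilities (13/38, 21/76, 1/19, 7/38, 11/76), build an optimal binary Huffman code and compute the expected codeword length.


Huffman construction (repeatedly merge the two least-probable nodes; each merge adds 1 bit to every symbol beneath it): 1/19 + 11/76 = 15/76; 7/38 + 15/76 = 29/76; 21/76 + 13/38 = 47/76; 29/76 + 47/76 = 1. Resulting codeword lengths (in the order the probabilities were given): (2, 2, 3, 2, 3). L_avg = sum(p_i * l_i) = 13/38*2 + 21/76*2 + 1/19*3 + 7/38*2 + 11/76*3 = 167/76 = 2.1974

2.1974 bits


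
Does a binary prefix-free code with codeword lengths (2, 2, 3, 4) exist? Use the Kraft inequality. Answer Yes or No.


Kraft sum = sum(2^(-l_i)) = 0.6875, need <= 1. Result: satisfied (a binary prefix-free code with these lengths exists)

Yes


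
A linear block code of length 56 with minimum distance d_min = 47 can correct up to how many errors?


Correction capability = floor((d-1)/2) = floor((47-1)/2) = 23

23 errors


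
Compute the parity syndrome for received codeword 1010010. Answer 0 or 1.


Syndrome = XOR of all bits = 1 XOR 0 XOR 1 XOR 0 XOR 0 XOR 1 XOR 0 = 1

1


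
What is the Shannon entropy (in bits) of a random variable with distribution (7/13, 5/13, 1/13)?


H = -sum(p_i * log2(p_i)). Terms: -(7/13)*log2(7/13) = 0.480892; -(5/13)*log2(5/13) = 0.530197; -(1/13)*log2(1/13) = 0.284649. H = 0.480892 + 0.530197 + 0.284649 = 1.2957

1.2957 bits


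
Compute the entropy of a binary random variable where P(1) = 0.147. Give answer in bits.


H = -p*log2(p) - (1-p)*log2(1-p). -0.147*log2(0.147) = 0.406618; -0.853*log2(0.853) = 0.195663. H = 0.406618 + 0.195663 = 0.6023

0.6023 bits


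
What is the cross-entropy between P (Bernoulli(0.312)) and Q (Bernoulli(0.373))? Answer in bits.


H(P,Q) = -p*log2(q) - (1-p)*log2(1-q). -0.312*log2(0.373) = 0.443899; -0.688*log2(0.627) = 0.463342. H(P,Q) = 0.443899 + 0.463342 = 0.9072

0.9072 bits


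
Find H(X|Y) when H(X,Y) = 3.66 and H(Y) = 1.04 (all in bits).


H(X|Y) = H(X,Y) - H(Y) = 3.66 - 1.04 = 2.62

2.62 bits


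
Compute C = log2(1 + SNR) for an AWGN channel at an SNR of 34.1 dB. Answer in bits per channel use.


SNR_linear = 10^(34.1/10) = 2570.3958; C = log2(1 + SNR_linear) = log2(1 + 2570.3958) = 11.3283

11.3283 bits/channel use


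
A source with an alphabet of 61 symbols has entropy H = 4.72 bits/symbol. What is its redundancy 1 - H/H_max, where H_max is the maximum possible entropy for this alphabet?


H_max = log2(K) = log2(61) = 5.9307 bits/symbol. Redundancy = 1 - H/H_max = 1 - 4.72/5.9307 = 1 - 0.7959 = 0.2041

0.2041


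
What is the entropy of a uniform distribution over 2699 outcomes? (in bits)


H = log2(n) = log2(2699) = 11.3982

11.3982 bits


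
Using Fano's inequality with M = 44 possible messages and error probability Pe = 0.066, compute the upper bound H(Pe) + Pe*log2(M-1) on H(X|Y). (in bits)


H(Pe) = -Pe*log2(Pe) - (1-Pe)*log2(1-Pe) = -0.066*log2(0.066) - 0.934*log2(0.934) = 0.258812 + 0.092004 = 0.3508. Pe*log2(M-1) = 0.066*log2(43) = 0.358133. Bound = H(Pe) + Pe*log2(M-1) = 0.258812 + 0.092004 + 0.358133 = 0.7089

0.7089 bits


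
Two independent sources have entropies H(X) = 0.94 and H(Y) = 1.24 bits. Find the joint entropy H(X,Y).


For independent variables, H(X,Y) = H(X) + H(Y) = 0.94 + 1.24 = 2.18

2.18 bits


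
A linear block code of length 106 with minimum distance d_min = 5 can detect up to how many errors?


Detection capability = d_min - 1 = 5 - 1 = 4

4 errors


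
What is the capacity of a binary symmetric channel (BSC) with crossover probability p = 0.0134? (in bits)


H(p) = -p*log2(p) - (1-p)*log2(1-p) = -0.0134*log2(0.0134) - 0.9866*log2(0.9866) = 0.083370 + 0.019202 = 0.1026. C = 1 - H(p) = 1 - 0.1026 = 0.8974

0.8974 bits


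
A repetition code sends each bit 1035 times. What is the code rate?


Rate = k/n = 1/1035

1/1035


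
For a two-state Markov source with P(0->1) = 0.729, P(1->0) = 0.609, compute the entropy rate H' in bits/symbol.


Stationary distribution: pi_0 = p10/(p01+p10) = 0.4552, pi_1 = 0.5448. Entropy rate H' = pi_0*H(p01) + pi_1*H(p10) = 0.4552*0.8429 + 0.5448*0.9654 = 0.9097

0.9097 bits/symbol


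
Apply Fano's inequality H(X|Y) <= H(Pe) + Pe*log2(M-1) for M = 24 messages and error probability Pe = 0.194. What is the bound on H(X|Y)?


H(Pe) = -Pe*log2(Pe) - (1-Pe)*log2(1-Pe) = -0.194*log2(0.194) - 0.806*log2(0.806) = 0.458979 + 0.250785 = 0.7098. Pe*log2(M-1) = 0.194*log2(23) = 0.877571. Bound = H(Pe) + Pe*log2(M-1) = 0.458979 + 0.250785 + 0.877571 = 1.5873

1.5873 bits


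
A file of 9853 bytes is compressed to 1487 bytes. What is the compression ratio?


Ratio = original / compressed = 9853 / 1487 = 6.6261

6.6261


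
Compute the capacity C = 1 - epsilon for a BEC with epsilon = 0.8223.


C = 1 - epsilon = 1 - 0.8223 = 0.1777

0.1777 bits


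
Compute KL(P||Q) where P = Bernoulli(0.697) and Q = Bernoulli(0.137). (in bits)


KL = p*log2(p/q) + (1-p)*log2((1-p)/(1-q)) = 0.697*log2(0.697/0.137) + 0.303*log2(0.303/0.863) = 1.1783

1.1783 bits


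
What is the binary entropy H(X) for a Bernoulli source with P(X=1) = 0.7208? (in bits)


H = -p*log2(p) - (1-p)*log2(1-p). -0.7208*log2(0.7208) = 0.340455; -0.2792*log2(0.2792) = 0.513904. H = 0.340455 + 0.513904 = 0.8544

0.8544 bits


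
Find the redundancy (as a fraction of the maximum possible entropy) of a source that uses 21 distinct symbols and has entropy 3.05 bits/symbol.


H_max = log2(K) = log2(21) = 4.3923 bits/symbol. Redundancy = 1 - H/H_max = 1 - 3.05/4.3923 = 1 - 0.6944 = 0.3056

0.3056


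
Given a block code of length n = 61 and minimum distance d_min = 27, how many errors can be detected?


Detection capability = d_min - 1 = 27 - 1 = 26

26 errors


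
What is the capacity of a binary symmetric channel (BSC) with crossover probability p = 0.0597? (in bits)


H(p) = -p*log2(p) - (1-p)*log2(1-p) = -0.0597*log2(0.0597) - 0.9403*log2(0.9403) = 0.242748 + 0.083505 = 0.3263. C = 1 - H(p) = 1 - 0.3263 = 0.6737

0.6737 bits


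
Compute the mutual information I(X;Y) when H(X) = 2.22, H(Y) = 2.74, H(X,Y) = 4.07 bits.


I(X;Y) = H(X) + H(Y) - H(X,Y) = 2.22 + 2.74 - 4.07 = 0.89

0.89 bits


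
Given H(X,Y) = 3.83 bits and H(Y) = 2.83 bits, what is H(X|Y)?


H(X|Y) = H(X,Y) - H(Y) = 3.83 - 2.83 = 1.0

1.0 bits


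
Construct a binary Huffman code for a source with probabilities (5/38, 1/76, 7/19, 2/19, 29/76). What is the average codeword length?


Huffman construction (repeatedly merge the two least-probable nodes; each merge adds 1 bit to every symbol beneath it): 1/76 + 2/19 = 9/76; 9/76 + 5/38 = 1/4; 1/4 + 7/19 = 47/76; 29/76 + 47/76 = 1. Resulting codeword lengths (in the order the probabilities were given): (3, 4, 2, 4, 1). L_avg = sum(p_i * l_i) = 5/38*3 + 1/76*4 + 7/19*2 + 2/19*4 + 29/76*1 = 151/76 = 1.9868

1.9868 bits


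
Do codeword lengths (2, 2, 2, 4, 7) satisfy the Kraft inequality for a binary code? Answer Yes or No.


Kraft sum = sum(2^(-l_i)) = 0.8203, need <= 1. Result: satisfied (a binary prefix-free code with these lengths exists)

Yes


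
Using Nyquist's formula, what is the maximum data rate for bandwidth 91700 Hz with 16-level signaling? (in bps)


Rate = 2 * B * log2(M) = 2 * 91700 * 4.0 = 733600.0

733600.0 bps


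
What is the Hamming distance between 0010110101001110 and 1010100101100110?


Count differing positions: ^ . . . . ^ . . . . ^ . ^ . . . = 4 differences

4


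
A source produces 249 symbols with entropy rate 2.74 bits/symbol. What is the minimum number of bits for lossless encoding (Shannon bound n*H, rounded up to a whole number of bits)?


Minimum bits >= n * H = 249 * 2.74 = 682.26, rounded up to a whole number of bits = 683

683 bits


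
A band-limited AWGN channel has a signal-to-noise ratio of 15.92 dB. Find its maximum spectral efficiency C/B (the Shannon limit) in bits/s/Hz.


SNR_linear = 10^(15.92/10) = 39.0841; C/B = log2(1 + SNR_linear) = log2(1 + 39.0841) = 5.325

5.325 bits/s/Hz


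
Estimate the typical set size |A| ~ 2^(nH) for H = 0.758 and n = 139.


log2|A_typical| = nH = 139 * 0.758 = 105.362, so |A_typical| ~ 2^105.362 = 5.213e+31

5.213e+31


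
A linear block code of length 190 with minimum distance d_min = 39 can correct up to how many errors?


Correction capability = floor((d-1)/2) = floor((39-1)/2) = 19

19 errors


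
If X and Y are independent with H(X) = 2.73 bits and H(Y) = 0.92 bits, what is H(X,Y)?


For independent variables, H(X,Y) = H(X) + H(Y) = 2.73 + 0.92 = 3.65

3.65 bits


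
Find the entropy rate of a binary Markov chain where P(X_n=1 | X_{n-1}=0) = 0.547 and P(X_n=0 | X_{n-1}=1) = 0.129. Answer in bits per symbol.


Stationary distribution: pi_0 = p10/(p01+p10) = 0.1908, pi_1 = 0.8092. Entropy rate H' = pi_0*H(p01) + pi_1*H(p10) = 0.1908*0.9936 + 0.8092*0.5547 = 0.6384

0.6384 bits/symbol


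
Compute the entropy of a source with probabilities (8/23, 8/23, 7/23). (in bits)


H = -sum(p_i * log2(p_i)). Terms: -(8/23)*log2(8/23) = 0.529935; -(8/23)*log2(8/23) = 0.529935; -(7/23)*log2(7/23) = 0.522324. H = 0.529935 + 0.529935 + 0.522324 = 1.5822

1.5822 bits


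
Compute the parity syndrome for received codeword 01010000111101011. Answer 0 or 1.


Syndrome = XOR of all bits = 0 XOR 1 XOR 0 XOR 1 XOR 0 XOR 0 XOR 0 XOR 0 XOR 1 XOR 1 XOR 1 XOR 1 XOR 0 XOR 1 XOR 0 XOR 1 XOR 1 = 1

1


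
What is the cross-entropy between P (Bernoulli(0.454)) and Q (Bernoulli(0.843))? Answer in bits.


H(P,Q) = -p*log2(q) - (1-p)*log2(1-q). -0.454*log2(0.843) = 0.111864; -0.546*log2(0.157) = 1.458455. H(P,Q) = 0.111864 + 1.458455 = 1.5703

1.5703 bits


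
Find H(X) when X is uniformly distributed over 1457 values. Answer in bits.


H = log2(n) = log2(1457) = 10.5088

10.5088 bits


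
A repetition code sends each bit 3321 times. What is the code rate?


Rate = k/n = 1/3321

1/3321


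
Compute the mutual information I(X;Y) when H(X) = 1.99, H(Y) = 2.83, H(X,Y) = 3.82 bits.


I(X;Y) = H(X) + H(Y) - H(X,Y) = 1.99 + 2.83 - 3.82 = 1.0

1.0 bits


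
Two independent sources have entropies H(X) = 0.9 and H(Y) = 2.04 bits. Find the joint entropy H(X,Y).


For independent variables, H(X,Y) = H(X) + H(Y) = 0.9 + 2.04 = 2.94

2.94 bits


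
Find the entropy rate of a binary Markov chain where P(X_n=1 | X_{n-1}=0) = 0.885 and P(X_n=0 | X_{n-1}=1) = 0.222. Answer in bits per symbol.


Stationary distribution: pi_0 = p10/(p01+p10) = 0.2005, pi_1 = 0.7995. Entropy rate H' = pi_0*H(p01) + pi_1*H(p10) = 0.2005*0.5148 + 0.7995*0.7638 = 0.7139

0.7139 bits/symbol


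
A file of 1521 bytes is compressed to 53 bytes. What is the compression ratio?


Ratio = original / compressed = 1521 / 53 = 28.6981

28.6981


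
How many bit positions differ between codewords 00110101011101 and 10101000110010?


Count differing positions: ^ . . ^ ^ ^ . ^ ^ . ^ ^ ^ ^ = 10 differences

10


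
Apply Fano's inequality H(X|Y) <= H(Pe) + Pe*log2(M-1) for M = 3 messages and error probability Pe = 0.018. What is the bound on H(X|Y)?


H(Pe) = -Pe*log2(Pe) - (1-Pe)*log2(1-Pe) = -0.018*log2(0.018) - 0.982*log2(0.982) = 0.104325 + 0.025733 = 0.1301. Pe*log2(M-1) = 0.018*log2(2) = 0.018000. Bound = H(Pe) + Pe*log2(M-1) = 0.104325 + 0.025733 + 0.018000 = 0.1481

0.1481 bits


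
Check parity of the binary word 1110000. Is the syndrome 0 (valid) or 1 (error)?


Syndrome = XOR of all bits = 1 XOR 1 XOR 1 XOR 0 XOR 0 XOR 0 XOR 0 = 1

1


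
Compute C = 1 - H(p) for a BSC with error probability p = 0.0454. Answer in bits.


H(p) = -p*log2(p) - (1-p)*log2(1-p) = -0.0454*log2(0.0454) - 0.9546*log2(0.9546) = 0.202537 + 0.063989 = 0.2665. C = 1 - H(p) = 1 - 0.2665 = 0.7335

0.7335 bits


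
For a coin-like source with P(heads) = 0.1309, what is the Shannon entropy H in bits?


H = -p*log2(p) - (1-p)*log2(1-p). -0.1309*log2(0.1309) = 0.383990; -0.8691*log2(0.8691) = 0.175911. H = 0.383990 + 0.175911 = 0.5599

0.5599 bits


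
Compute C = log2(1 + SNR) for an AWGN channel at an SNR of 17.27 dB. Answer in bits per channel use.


SNR_linear = 10^(17.27/10) = 53.3335; C = log2(1 + SNR_linear) = log2(1 + 53.3335) = 5.7638

5.7638 bits/channel use


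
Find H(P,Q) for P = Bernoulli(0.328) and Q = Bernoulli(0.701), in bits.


H(P,Q) = -p*log2(q) - (1-p)*log2(1-q). -0.328*log2(0.701) = 0.168104; -0.672*log2(0.299) = 1.170478. H(P,Q) = 0.168104 + 1.170478 = 1.3386

1.3386 bits


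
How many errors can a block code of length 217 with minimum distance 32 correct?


Correction capability = floor((d-1)/2) = floor((32-1)/2) = 15

15 errors


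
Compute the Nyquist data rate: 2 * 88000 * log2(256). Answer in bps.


Rate = 2 * B * log2(M) = 2 * 88000 * 8.0 = 1408000.0

1408000.0 bps


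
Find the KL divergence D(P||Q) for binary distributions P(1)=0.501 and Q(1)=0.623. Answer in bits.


KL = p*log2(p/q) + (1-p)*log2((1-p)/(1-q)) = 0.501*log2(0.501/0.623) + 0.499*log2(0.499/0.377) = 0.0443

0.0443 bits


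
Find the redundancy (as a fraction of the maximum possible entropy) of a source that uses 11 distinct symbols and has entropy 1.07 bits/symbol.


H_max = log2(K) = log2(11) = 3.4594 bits/symbol. Redundancy = 1 - H/H_max = 1 - 1.07/3.4594 = 1 - 0.3093 = 0.6907

0.6907


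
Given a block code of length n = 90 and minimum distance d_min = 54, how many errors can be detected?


Detection capability = d_min - 1 = 54 - 1 = 53

53 errors


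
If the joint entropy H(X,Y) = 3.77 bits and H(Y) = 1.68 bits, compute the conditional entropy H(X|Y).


H(X|Y) = H(X,Y) - H(Y) = 3.77 - 1.68 = 2.09

2.09 bits


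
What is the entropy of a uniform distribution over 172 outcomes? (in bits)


H = log2(n) = log2(172) = 7.4263

7.4263 bits


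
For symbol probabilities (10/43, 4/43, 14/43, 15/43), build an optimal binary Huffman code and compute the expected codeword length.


Huffman construction (repeatedly merge the two least-probable nodes; each merge adds 1 bit to every symbol beneath it): 4/43 + 10/43 = 14/43; 14/43 + 14/43 = 28/43; 15/43 + 28/43 = 1. Resulting codeword lengths (in the order the probabilities were given): (3, 3, 2, 1). L_avg = sum(p_i * l_i) = 10/43*3 + 4/43*3 + 14/43*2 + 15/43*1 = 85/43 = 1.9767

1.9767 bits


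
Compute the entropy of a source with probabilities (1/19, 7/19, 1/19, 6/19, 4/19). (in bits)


H = -sum(p_i * log2(p_i)). Terms: -(1/19)*log2(1/19) = 0.223575; -(7/19)*log2(7/19) = 0.530737; -(1/19)*log2(1/19) = 0.223575; -(6/19)*log2(6/19) = 0.525147; -(4/19)*log2(4/19) = 0.473248. H = 0.223575 + 0.530737 + 0.223575 + 0.525147 + 0.473248 = 1.9763

1.9763 bits


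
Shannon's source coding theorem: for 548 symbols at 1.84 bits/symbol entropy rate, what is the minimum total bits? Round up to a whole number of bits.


Minimum bits >= n * H = 548 * 1.84 = 1008.32, rounded up to a whole number of bits = 1009

1009 bits


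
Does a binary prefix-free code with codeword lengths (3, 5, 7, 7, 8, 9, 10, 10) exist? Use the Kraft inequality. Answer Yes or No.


Kraft sum = sum(2^(-l_i)) = 0.1797, need <= 1. Result: satisfied (a binary prefix-free code with these lengths exists)

Yes


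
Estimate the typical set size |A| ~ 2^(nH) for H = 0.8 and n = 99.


log2|A_typical| = nH = 99 * 0.8 = 79.2, so |A_typical| ~ 2^79.2 = 6.943e+23

6.943e+23


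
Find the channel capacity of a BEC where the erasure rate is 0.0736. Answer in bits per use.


C = 1 - epsilon = 1 - 0.0736 = 0.9264

0.9264 bits


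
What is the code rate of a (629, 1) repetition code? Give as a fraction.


Rate = k/n = 1/629

1/629


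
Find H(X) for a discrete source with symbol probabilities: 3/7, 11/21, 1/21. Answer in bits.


H = -sum(p_i * log2(p_i)). Terms: -(3/7)*log2(3/7) = 0.523882; -(11/21)*log2(11/21) = 0.488654; -(1/21)*log2(1/21) = 0.209158. H = 0.523882 + 0.488654 + 0.209158 = 1.2217

1.2217 bits


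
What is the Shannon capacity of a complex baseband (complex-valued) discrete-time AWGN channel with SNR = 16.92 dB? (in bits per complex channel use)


SNR_linear = 10^(16.92/10) = 49.204; C = log2(1 + SNR_linear) = log2(1 + 49.204) = 5.6497

5.6497 bits/channel use


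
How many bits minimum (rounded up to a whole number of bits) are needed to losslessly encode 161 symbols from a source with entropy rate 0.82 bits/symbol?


Minimum bits >= n * H = 161 * 0.82 = 132.02, rounded up to a whole number of bits = 133

133 bits


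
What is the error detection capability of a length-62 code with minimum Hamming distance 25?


Detection capability = d_min - 1 = 25 - 1 = 24

24 errors


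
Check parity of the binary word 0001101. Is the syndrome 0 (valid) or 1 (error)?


Syndrome = XOR of all bits = 0 XOR 0 XOR 0 XOR 1 XOR 1 XOR 0 XOR 1 = 1

1


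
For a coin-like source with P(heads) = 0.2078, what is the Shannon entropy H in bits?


H = -p*log2(p) - (1-p)*log2(1-p). -0.2078*log2(0.2078) = 0.471027; -0.7922*log2(0.7922) = 0.266229. H = 0.471027 + 0.266229 = 0.7373

0.7373 bits


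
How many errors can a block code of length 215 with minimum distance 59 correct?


Correction capability = floor((d-1)/2) = floor((59-1)/2) = 29

29 errors


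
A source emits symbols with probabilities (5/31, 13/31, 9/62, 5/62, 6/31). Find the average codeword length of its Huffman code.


Huffman construction (repeatedly merge the two least-probable nodes; each merge adds 1 bit to every symbol beneath it): 5/62 + 9/62 = 7/31; 5/31 + 6/31 = 11/31; 7/31 + 11/31 = 18/31; 13/31 + 18/31 = 1. Resulting codeword lengths (in the order the probabilities were given): (3, 1, 3, 3, 3). L_avg = sum(p_i * l_i) = 5/31*3 + 13/31*1 + 9/62*3 + 5/62*3 + 6/31*3 = 67/31 = 2.1613

2.1613 bits


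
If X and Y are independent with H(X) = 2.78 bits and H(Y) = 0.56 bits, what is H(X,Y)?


For independent variables, H(X,Y) = H(X) + H(Y) = 2.78 + 0.56 = 3.34

3.34 bits


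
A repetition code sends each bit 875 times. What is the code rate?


Rate = k/n = 1/875

1/875


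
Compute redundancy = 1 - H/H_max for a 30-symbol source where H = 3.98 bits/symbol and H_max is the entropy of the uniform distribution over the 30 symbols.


H_max = log2(K) = log2(30) = 4.9069 bits/symbol. Redundancy = 1 - H/H_max = 1 - 3.98/4.9069 = 1 - 0.8111 = 0.1889

0.1889


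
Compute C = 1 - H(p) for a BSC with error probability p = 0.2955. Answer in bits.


H(p) = -p*log2(p) - (1-p)*log2(1-p) = -0.2955*log2(0.2955) - 0.7045*log2(0.7045) = 0.519717 + 0.356004 = 0.8757. C = 1 - H(p) = 1 - 0.8757 = 0.1243

0.1243 bits


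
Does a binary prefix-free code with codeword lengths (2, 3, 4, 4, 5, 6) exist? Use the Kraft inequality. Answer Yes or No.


Kraft sum = sum(2^(-l_i)) = 0.5469, need <= 1. Result: satisfied (a binary prefix-free code with these lengths exists)

Yes


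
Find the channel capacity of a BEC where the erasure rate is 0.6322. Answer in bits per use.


C = 1 - epsilon = 1 - 0.6322 = 0.3678

0.3678 bits


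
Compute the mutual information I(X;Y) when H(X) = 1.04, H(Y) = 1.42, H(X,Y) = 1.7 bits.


I(X;Y) = H(X) + H(Y) - H(X,Y) = 1.04 + 1.42 - 1.7 = 0.76

0.76 bits


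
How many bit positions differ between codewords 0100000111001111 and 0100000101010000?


Count differing positions: . . . . . . . . ^ . . ^ ^ ^ ^ ^ = 6 differences

6


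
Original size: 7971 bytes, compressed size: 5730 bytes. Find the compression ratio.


Ratio = original / compressed = 7971 / 5730 = 1.3911

1.3911


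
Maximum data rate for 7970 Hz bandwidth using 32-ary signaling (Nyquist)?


Rate = 2 * B * log2(M) = 2 * 7970 * 5.0 = 79700.0

79700.0 bps


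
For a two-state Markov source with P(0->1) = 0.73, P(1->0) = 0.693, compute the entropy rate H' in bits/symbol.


Stationary distribution: pi_0 = p10/(p01+p10) = 0.487, pi_1 = 0.513. Entropy rate H' = pi_0*H(p01) + pi_1*H(p10) = 0.487*0.8415 + 0.513*0.8897 = 0.8662

0.8662 bits/symbol


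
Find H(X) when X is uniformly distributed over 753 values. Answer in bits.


H = log2(n) = log2(753) = 9.5565

9.5565 bits


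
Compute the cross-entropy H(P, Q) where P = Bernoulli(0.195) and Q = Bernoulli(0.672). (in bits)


H(P,Q) = -p*log2(q) - (1-p)*log2(1-q). -0.195*log2(0.672) = 0.111826; -0.805*log2(0.328) = 1.294627. H(P,Q) = 0.111826 + 1.294627 = 1.4065

1.4065 bits


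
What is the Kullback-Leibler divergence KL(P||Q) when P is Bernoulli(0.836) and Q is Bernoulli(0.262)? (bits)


KL = p*log2(p/q) + (1-p)*log2((1-p)/(1-q)) = 0.836*log2(0.836/0.262) + 0.164*log2(0.164/0.738) = 1.0435

1.0435 bits
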